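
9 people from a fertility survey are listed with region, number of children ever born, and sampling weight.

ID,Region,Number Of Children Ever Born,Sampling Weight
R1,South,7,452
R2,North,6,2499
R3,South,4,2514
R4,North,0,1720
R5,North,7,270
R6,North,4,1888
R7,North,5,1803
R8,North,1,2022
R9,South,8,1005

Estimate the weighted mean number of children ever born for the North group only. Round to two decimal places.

North rows: R2, R4, R5, R6, R7, R8
Weighted sum = 6×2499 + 0×1720 + 7×270 + 4×1888 + 5×1803 + 1×2022
  = 35473
Sum of weights = 2499 + 1720 + 270 + 1888 + 1803 + 2022 = 10202
Weighted mean = 35473 / 10202 = 3.4770633

3.48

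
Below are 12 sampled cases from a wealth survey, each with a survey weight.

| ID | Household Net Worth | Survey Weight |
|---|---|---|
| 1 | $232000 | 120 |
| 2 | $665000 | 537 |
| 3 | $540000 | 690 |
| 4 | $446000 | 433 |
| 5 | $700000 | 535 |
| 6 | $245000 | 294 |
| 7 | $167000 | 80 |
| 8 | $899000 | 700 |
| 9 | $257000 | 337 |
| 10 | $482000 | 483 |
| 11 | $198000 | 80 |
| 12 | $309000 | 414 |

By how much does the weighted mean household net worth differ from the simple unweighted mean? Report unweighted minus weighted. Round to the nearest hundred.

Unweighted sum = 232000 + 665000 + 540000 + 446000 + 700000 + 245000 + 167000 + 899000 + 257000 + 482000 + 198000 + 309000 = 5140000
Unweighted mean = 5140000 / 12 = 428333.33
Weighted sum = 232000×120 + 665000×537 + 540000×690 + 446000×433 + 700000×535 + 245000×294 + 167000×80 + 899000×700 + 257000×337 + 482000×483 + 198000×80 + 309000×414
  = 27840000 + 357105000 + 372600000 + 193118000 + 374500000 + 72030000 + 13360000 + 629300000 + 86609000 + 232806000 + 15840000 + 127926000 = 2503034000
Sum of weights = 120 + 537 + 690 + 433 + 535 + 294 + 80 + 700 + 337 + 483 + 80 + 414 = 4703
Weighted mean = 2503034000 / 4703 = 532220.71
Difference (unweighted minus weighted) = -103887.38

-103900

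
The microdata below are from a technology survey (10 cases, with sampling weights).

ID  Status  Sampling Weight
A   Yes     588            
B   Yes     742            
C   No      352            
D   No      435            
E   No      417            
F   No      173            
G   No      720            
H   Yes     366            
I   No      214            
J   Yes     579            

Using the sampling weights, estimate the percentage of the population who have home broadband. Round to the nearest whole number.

50

Sum of weights for 'Yes' = 588 + 742 + 366 + 579 = 2275
Total weight = 4586
Weighted proportion = 2275 / 4586 = 0.49607501 → 49.607501%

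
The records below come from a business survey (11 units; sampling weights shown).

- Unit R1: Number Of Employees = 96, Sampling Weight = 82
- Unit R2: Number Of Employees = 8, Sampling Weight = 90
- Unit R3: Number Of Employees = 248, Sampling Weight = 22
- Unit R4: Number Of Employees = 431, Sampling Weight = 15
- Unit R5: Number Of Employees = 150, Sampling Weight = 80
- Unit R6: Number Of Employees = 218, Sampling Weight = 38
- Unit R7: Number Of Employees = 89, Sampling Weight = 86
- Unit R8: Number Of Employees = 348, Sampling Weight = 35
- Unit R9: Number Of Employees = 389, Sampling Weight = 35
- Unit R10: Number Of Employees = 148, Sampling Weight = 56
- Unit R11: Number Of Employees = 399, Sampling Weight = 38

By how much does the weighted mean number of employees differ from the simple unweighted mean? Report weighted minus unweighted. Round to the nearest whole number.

Unweighted sum = 96 + 8 + 248 + 431 + 150 + 218 + 89 + 348 + 389 + 148 + 399 = 2524
Unweighted mean = 2524 / 11 = 229.45455
Weighted sum = 96×82 + 8×90 + 248×22 + 431×15 + 150×80 + 218×38 + 89×86 + 348×35 + 389×35 + 148×56 + 399×38
  = 97696
Sum of weights = 82 + 90 + 22 + 15 + 80 + 38 + 86 + 35 + 35 + 56 + 38 = 577
Weighted mean = 97696 / 577 = 169.31716
Difference (weighted minus unweighted) = -60.137388

-60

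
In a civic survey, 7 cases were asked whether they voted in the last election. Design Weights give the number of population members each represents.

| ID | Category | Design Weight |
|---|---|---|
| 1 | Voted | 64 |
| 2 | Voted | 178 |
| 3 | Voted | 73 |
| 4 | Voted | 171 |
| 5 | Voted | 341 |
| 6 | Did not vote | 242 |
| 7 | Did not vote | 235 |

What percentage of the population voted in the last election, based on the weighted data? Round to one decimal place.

Sum of weights for 'Voted' = 64 + 178 + 73 + 171 + 341 = 827
Total weight = 64 + 178 + 73 + 171 + 341 + 242 + 235 = 1304
Weighted proportion = 827 / 1304 = 0.63420245 → 63.420245%

63.4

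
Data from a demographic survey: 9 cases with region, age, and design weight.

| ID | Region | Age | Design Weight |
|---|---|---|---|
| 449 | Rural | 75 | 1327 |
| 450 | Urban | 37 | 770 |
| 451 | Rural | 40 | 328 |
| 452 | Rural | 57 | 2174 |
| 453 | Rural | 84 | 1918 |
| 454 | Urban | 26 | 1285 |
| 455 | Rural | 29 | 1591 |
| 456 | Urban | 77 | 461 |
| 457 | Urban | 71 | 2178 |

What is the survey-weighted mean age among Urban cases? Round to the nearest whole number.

54

Urban rows: 450, 454, 456, 457
Weighted sum = 37×770 + 26×1285 + 77×461 + 71×2178
  = 28490 + 33410 + 35497 + 154638 = 252035
Sum of weights = 4694
Weighted mean = 252035 / 4694 = 53.693012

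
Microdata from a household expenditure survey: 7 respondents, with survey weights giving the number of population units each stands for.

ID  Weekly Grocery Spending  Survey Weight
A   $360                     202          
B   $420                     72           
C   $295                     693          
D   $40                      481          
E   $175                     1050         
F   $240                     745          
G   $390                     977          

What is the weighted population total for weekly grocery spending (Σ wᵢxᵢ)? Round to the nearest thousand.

1070000

Weighted total = 360×202 + 420×72 + 295×693 + 40×481 + 175×1050 + 240×745 + 390×977
  = 72720 + 30240 + 204435 + 19240 + 183750 + 178800 + 381030 = 1070215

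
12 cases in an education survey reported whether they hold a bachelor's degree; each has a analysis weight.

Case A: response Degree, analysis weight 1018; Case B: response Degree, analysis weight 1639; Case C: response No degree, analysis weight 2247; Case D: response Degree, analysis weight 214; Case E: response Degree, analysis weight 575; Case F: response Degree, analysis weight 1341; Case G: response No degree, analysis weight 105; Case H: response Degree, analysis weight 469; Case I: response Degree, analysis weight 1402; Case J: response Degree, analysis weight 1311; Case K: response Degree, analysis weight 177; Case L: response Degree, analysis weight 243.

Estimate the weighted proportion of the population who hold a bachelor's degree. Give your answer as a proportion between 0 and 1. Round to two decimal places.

Sum of weights for 'Degree' = 1018 + 1639 + 214 + 575 + 1341 + 469 + 1402 + 1311 + 177 + 243 = 8389
Total weight = 10741
Weighted proportion = 8389 / 10741 = 0.78102598

0.78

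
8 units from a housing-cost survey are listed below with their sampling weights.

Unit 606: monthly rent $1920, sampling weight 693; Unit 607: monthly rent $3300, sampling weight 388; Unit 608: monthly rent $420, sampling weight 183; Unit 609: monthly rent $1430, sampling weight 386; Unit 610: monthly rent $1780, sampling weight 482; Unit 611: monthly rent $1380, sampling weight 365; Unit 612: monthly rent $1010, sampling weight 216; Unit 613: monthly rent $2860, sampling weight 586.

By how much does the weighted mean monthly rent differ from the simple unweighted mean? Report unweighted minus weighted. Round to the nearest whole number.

Unweighted sum = 14100
Unweighted mean = 14100 / 8 = 1762.5
Weighted sum = 1920×693 + 3300×388 + 420×183 + 1430×386 + 1780×482 + 1380×365 + 1010×216 + 2860×586
  = 6495580
Sum of weights = 693 + 388 + 183 + 386 + 482 + 365 + 216 + 586 = 3299
Weighted mean = 6495580 / 3299 = 1968.9542
Difference (unweighted minus weighted) = -206.45423

-206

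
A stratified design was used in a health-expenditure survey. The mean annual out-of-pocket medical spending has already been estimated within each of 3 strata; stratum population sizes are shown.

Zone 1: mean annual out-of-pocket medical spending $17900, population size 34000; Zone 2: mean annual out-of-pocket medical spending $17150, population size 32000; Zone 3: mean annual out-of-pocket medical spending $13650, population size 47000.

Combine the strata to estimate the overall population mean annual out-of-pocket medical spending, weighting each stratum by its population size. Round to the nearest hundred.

15900

Σ Nₕ·x̄ₕ = 17900×34000 + 17150×32000 + 13650×47000
  = 1798950000
Σ Nₕ = 34000 + 32000 + 47000 = 113000
Overall mean = 1798950000 / 113000 = 15919.912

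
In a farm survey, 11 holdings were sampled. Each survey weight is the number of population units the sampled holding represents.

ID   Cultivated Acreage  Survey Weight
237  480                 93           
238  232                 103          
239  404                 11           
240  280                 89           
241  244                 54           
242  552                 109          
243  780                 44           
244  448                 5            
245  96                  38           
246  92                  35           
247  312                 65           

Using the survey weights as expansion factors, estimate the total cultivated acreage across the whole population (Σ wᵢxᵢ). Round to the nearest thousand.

235000

Weighted total = 480×93 + 232×103 + 404×11 + 280×89 + 244×54 + 552×109 + 780×44 + 448×5 + 96×38 + 92×35 + 312×65
  = 44640 + 23896 + 4444 + 24920 + 13176 + 60168 + 34320 + 2240 + 3648 + 3220 + 20280 = 234952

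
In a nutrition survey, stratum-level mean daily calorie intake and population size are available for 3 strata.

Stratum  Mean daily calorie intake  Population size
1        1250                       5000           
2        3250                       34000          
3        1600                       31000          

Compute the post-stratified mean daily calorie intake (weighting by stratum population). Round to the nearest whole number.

Σ Nₕ·x̄ₕ = 166350000
Σ Nₕ = 5000 + 34000 + 31000 = 70000
Overall mean = 166350000 / 70000 = 2376.4286

2376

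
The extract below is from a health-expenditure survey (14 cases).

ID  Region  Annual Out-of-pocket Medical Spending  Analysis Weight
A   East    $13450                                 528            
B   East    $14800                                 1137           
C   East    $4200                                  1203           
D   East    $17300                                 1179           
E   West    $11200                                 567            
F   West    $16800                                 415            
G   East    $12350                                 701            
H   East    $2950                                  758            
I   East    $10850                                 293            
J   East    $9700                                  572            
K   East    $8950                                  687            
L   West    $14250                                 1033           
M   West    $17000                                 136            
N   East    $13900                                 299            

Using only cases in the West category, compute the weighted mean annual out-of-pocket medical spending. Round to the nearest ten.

West rows: E, F, L, M
Weighted sum = 11200×567 + 16800×415 + 14250×1033 + 17000×136
  = 6350400 + 6972000 + 14720250 + 2312000 = 30354650
Sum of weights = 2151
Weighted mean = 30354650 / 2151 = 14111.878

14110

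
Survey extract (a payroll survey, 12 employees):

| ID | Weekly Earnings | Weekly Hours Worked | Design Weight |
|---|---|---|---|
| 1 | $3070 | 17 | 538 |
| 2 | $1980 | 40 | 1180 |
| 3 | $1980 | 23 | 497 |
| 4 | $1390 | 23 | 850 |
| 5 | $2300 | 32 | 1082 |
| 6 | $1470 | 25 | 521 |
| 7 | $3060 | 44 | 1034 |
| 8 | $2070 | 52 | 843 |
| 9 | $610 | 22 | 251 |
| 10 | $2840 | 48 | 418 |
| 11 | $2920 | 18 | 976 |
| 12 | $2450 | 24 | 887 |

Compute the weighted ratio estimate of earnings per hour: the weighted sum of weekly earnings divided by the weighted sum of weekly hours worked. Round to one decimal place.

Σ wᵢ·y = 3070×538 + 1980×1180 + 1980×497 + 1390×850 + 2300×1082 + 1470×521 + 3060×1034 + 2070×843 + 610×251 + 2840×418 + 2920×976 + 2450×887
  = 20680440
Σ wᵢ·x = 17×538 + 40×1180 + 23×497 + 23×850 + 32×1082 + 25×521 + 44×1034 + 52×843 + 22×251 + 48×418 + 18×976 + 24×887
  = 288750
Ratio = 20680440 / 288750 = 71.620571

71.6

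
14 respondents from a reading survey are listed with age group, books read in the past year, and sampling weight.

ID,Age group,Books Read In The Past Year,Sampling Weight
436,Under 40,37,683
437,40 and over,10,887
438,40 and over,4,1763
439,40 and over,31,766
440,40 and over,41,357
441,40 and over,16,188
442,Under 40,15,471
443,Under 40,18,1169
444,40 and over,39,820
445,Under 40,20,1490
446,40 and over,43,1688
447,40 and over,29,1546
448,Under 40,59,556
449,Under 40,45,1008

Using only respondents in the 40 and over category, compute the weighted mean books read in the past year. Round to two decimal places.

40 and over rows: 437, 438, 439, 440, 441, 444, 446, 447
Weighted sum = 10×887 + 4×1763 + 31×766 + 41×357 + 16×188 + 39×820 + 43×1688 + 29×1546
  = 8870 + 7052 + 23746 + 14637 + 3008 + 31980 + 72584 + 44834 = 206711
Sum of weights = 887 + 1763 + 766 + 357 + 188 + 820 + 1688 + 1546 = 8015
Weighted mean = 206711 / 8015 = 25.790518

25.79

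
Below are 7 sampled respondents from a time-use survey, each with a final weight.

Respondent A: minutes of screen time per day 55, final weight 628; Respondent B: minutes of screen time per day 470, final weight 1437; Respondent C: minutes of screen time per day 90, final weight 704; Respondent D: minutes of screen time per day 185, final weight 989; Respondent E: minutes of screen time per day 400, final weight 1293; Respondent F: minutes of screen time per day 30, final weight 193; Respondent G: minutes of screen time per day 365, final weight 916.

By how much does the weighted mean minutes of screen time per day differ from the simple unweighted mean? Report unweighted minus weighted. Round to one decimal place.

-66.6

Unweighted sum = 55 + 470 + 90 + 185 + 400 + 30 + 365 = 1595
Unweighted mean = 1595 / 7 = 227.85714
Weighted sum = 55×628 + 470×1437 + 90×704 + 185×989 + 400×1293 + 30×193 + 365×916
  = 34540 + 675390 + 63360 + 182965 + 517200 + 5790 + 334340 = 1813585
Sum of weights = 628 + 1437 + 704 + 989 + 1293 + 193 + 916 = 6160
Weighted mean = 1813585 / 6160 = 294.41315
Difference (unweighted minus weighted) = -66.556006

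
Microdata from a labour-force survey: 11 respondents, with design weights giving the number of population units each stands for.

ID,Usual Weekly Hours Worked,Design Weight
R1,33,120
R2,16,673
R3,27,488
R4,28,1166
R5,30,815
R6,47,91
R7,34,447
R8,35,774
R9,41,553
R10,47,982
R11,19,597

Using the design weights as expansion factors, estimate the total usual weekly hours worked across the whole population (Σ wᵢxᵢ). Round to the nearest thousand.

Weighted total = 33×120 + 16×673 + 27×488 + 28×1166 + 30×815 + 47×91 + 34×447 + 35×774 + 41×553 + 47×982 + 19×597
  = 3960 + 10768 + 13176 + 32648 + 24450 + 4277 + 15198 + 27090 + 22673 + 46154 + 11343 = 211737

212000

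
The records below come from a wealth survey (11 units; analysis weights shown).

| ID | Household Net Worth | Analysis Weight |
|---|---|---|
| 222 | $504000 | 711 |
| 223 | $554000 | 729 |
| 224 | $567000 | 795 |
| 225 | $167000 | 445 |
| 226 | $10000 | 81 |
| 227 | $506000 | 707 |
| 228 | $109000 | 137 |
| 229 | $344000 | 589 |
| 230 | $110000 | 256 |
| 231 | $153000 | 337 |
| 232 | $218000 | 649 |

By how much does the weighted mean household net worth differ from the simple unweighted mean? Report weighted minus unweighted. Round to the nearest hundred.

88800

Unweighted sum = 504000 + 554000 + 567000 + 167000 + 10000 + 506000 + 109000 + 344000 + 110000 + 153000 + 218000 = 3242000
Unweighted mean = 3242000 / 11 = 294727.27
Weighted sum = 504000×711 + 554000×729 + 567000×795 + 167000×445 + 10000×81 + 506000×707 + 109000×137 + 344000×589 + 110000×256 + 153000×337 + 218000×649
  = 358344000 + 403866000 + 450765000 + 74315000 + 810000 + 357742000 + 14933000 + 202616000 + 28160000 + 51561000 + 141482000 = 2084594000
Sum of weights = 711 + 729 + 795 + 445 + 81 + 707 + 137 + 589 + 256 + 337 + 649 = 5436
Weighted mean = 2084594000 / 5436 = 383479.4
Difference (weighted minus unweighted) = 88752.124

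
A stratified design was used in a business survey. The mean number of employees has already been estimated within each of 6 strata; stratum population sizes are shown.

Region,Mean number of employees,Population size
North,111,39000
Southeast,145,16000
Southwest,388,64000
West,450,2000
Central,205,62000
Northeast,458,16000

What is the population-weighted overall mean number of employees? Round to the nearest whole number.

263

Σ Nₕ·x̄ₕ = 111×39000 + 145×16000 + 388×64000 + 450×2000 + 205×62000 + 458×16000
  = 52419000
Σ Nₕ = 39000 + 16000 + 64000 + 2000 + 62000 + 16000 = 199000
Overall mean = 52419000 / 199000 = 263.41206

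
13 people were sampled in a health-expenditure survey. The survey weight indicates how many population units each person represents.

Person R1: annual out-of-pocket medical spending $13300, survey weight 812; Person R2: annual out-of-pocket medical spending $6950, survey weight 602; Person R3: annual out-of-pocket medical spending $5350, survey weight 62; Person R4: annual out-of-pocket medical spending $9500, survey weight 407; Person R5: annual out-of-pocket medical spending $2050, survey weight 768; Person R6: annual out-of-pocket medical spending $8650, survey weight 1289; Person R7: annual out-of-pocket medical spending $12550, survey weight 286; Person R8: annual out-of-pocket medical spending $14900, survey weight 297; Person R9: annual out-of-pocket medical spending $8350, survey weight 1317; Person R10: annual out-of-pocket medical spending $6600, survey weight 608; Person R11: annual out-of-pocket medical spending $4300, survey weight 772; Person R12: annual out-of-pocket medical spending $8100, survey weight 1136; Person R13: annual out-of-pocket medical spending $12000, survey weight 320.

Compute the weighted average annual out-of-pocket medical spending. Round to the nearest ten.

Weighted sum = 71291500
Sum of weights = 8676
Weighted mean = 71291500 / 8676 = 8217.0931

8220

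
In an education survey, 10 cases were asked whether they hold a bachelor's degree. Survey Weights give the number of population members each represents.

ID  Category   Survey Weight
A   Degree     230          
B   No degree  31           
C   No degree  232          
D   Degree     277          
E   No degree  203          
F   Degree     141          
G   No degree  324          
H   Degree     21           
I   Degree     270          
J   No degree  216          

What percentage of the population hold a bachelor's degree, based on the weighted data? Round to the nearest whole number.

48

Sum of weights for 'Degree' = 230 + 277 + 141 + 21 + 270 = 939
Total weight = 230 + 31 + 232 + 277 + 203 + 141 + 324 + 21 + 270 + 216 = 1945
Weighted proportion = 939 / 1945 = 0.48277635 → 48.277635%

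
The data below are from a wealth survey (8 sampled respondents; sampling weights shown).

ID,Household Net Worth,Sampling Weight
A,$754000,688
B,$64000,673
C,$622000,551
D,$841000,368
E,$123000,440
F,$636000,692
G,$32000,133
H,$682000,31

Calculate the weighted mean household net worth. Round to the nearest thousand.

Weighted sum = 754000×688 + 64000×673 + 622000×551 + 841000×368 + 123000×440 + 636000×692 + 32000×133 + 682000×31
  = 518752000 + 43072000 + 342722000 + 309488000 + 54120000 + 440112000 + 4256000 + 21142000 = 1733664000
Sum of weights = 688 + 673 + 551 + 368 + 440 + 692 + 133 + 31 = 3576
Weighted mean = 1733664000 / 3576 = 484805.37

485000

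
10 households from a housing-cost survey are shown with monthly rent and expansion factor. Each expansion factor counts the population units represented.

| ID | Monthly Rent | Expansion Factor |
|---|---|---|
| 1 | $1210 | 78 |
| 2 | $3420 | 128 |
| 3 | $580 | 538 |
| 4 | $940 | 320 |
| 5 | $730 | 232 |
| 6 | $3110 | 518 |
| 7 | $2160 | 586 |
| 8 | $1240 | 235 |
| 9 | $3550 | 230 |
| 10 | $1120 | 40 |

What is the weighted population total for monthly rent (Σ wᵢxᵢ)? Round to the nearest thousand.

Weighted total = 1210×78 + 3420×128 + 580×538 + 940×320 + 730×232 + 3110×518 + 2160×586 + 1240×235 + 3550×230 + 1120×40
  = 5343780

5344000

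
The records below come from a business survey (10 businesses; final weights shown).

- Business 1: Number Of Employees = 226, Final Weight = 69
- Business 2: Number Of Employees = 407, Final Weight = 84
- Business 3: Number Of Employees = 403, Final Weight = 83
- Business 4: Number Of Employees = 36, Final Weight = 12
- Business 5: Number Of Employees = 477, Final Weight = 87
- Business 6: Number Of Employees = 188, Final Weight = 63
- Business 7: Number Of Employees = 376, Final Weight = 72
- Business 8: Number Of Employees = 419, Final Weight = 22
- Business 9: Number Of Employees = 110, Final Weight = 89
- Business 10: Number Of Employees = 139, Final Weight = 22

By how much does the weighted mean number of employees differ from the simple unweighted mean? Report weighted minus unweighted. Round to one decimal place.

30.6

Unweighted sum = 226 + 407 + 403 + 36 + 477 + 188 + 376 + 419 + 110 + 139 = 2781
Unweighted mean = 2781 / 10 = 278.1
Weighted sum = 226×69 + 407×84 + 403×83 + 36×12 + 477×87 + 188×63 + 376×72 + 419×22 + 110×89 + 139×22
  = 15594 + 34188 + 33449 + 432 + 41499 + 11844 + 27072 + 9218 + 9790 + 3058 = 186144
Sum of weights = 69 + 84 + 83 + 12 + 87 + 63 + 72 + 22 + 89 + 22 = 603
Weighted mean = 186144 / 603 = 308.69652
Difference (weighted minus unweighted) = 30.596517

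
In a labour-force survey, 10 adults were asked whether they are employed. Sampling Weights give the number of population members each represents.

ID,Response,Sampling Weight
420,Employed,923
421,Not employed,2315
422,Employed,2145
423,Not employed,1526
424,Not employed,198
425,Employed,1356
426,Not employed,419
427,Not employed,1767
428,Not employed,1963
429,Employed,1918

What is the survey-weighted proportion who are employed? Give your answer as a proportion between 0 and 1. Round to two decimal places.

0.44

Sum of weights for 'Employed' = 923 + 2145 + 1356 + 1918 = 6342
Total weight = 14530
Weighted proportion = 6342 / 14530 = 0.43647626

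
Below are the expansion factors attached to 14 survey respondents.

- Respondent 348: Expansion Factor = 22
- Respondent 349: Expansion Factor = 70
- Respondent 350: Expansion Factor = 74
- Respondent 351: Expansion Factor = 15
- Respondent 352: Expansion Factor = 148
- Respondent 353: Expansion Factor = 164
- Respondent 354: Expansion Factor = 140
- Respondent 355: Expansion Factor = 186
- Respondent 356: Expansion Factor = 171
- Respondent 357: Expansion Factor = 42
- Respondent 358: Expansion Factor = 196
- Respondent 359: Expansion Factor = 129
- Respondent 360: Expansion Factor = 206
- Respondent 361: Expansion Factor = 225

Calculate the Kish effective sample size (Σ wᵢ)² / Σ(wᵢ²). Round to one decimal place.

10.9

Σ wᵢ = 1788
Σ wᵢ² = 293204
n_eff = 1788² / 293204 = 3196944 / 293204 = 10.90348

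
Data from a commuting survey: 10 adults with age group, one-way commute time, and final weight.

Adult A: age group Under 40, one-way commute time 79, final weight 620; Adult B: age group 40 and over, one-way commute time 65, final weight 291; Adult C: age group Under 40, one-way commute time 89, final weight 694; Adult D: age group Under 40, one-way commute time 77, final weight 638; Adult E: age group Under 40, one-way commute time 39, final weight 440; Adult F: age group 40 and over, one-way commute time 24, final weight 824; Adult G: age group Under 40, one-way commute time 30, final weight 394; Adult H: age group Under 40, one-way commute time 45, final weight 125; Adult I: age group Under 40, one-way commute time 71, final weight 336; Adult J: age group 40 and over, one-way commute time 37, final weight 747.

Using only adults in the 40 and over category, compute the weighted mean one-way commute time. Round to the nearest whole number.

36

40 and over rows: B, F, J
Weighted sum = 65×291 + 24×824 + 37×747
  = 66330
Sum of weights = 291 + 824 + 747 = 1862
Weighted mean = 66330 / 1862 = 35.622986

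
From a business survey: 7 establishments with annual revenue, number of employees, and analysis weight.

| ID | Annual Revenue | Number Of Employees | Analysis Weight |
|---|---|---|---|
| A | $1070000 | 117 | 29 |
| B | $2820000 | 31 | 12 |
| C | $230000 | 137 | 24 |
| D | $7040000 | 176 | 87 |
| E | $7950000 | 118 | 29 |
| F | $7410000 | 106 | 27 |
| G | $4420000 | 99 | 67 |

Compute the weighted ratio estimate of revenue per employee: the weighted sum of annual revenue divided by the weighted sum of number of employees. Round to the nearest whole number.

Σ wᵢ·y = 1070000×29 + 2820000×12 + 230000×24 + 7040000×87 + 7950000×29 + 7410000×27 + 4420000×67
  = 1409630000
Σ wᵢ·x = 117×29 + 31×12 + 137×24 + 176×87 + 118×29 + 106×27 + 99×67
  = 35282
Ratio = 1409630000 / 35282 = 39953.234

39953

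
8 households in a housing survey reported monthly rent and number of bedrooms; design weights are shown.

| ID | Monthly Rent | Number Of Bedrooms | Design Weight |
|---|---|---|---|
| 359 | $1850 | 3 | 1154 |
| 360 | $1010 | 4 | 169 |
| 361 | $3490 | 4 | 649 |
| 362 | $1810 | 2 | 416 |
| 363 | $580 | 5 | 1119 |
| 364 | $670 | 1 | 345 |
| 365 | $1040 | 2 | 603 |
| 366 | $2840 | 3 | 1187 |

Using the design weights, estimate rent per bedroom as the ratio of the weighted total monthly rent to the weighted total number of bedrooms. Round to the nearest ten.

Σ wᵢ·y = 1850×1154 + 1010×169 + 3490×649 + 1810×416 + 580×1119 + 670×345 + 1040×603 + 2840×1187
  = 2134900 + 170690 + 2265010 + 752960 + 649020 + 231150 + 627120 + 3371080 = 10201930
Σ wᵢ·x = 3×1154 + 4×169 + 4×649 + 2×416 + 5×1119 + 1×345 + 2×603 + 3×1187
  = 18273
Ratio = 10201930 / 18273 = 558.30624

560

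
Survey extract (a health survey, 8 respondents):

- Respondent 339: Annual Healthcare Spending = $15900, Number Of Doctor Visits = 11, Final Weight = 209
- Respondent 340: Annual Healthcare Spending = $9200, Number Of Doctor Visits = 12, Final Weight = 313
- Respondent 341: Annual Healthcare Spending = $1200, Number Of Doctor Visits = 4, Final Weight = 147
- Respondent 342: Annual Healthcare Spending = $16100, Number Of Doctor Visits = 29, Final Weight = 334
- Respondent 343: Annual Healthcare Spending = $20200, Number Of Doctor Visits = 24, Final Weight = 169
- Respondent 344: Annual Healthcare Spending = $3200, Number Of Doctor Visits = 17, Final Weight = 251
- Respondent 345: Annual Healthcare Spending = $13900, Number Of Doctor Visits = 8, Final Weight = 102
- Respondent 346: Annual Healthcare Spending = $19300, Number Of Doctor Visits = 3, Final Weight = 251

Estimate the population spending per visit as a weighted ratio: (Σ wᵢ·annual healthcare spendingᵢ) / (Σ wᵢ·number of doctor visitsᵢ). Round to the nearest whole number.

848

Σ wᵢ·y = 15900×209 + 9200×313 + 1200×147 + 16100×334 + 20200×169 + 3200×251 + 13900×102 + 19300×251
  = 3323100 + 2879600 + 176400 + 5377400 + 3413800 + 803200 + 1417800 + 4844300 = 22235600
Σ wᵢ·x = 11×209 + 12×313 + 4×147 + 29×334 + 24×169 + 17×251 + 8×102 + 3×251
  = 2299 + 3756 + 588 + 9686 + 4056 + 4267 + 816 + 753 = 26221
Ratio = 22235600 / 26221 = 848.00732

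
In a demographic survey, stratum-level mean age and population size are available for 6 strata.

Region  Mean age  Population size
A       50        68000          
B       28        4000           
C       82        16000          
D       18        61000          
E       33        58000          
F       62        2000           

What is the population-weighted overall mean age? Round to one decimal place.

38.1

Σ Nₕ·x̄ₕ = 50×68000 + 28×4000 + 82×16000 + 18×61000 + 33×58000 + 62×2000
  = 7960000
Σ Nₕ = 68000 + 4000 + 16000 + 61000 + 58000 + 2000 = 209000
Overall mean = 7960000 / 209000 = 38.086124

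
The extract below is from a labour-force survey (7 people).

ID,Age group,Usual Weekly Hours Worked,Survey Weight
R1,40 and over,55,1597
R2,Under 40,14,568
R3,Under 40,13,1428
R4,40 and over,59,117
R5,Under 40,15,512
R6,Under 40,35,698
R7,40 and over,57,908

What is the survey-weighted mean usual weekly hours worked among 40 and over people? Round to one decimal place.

55.9

40 and over rows: R1, R4, R7
Weighted sum = 55×1597 + 59×117 + 57×908
  = 87835 + 6903 + 51756 = 146494
Sum of weights = 1597 + 117 + 908 = 2622
Weighted mean = 146494 / 2622 = 55.871091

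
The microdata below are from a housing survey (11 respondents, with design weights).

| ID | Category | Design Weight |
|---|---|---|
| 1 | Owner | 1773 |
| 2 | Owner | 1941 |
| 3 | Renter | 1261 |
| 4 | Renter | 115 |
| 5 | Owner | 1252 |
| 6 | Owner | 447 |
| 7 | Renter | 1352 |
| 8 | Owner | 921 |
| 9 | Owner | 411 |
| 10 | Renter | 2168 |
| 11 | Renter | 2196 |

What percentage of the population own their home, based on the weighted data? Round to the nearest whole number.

49

Sum of weights for 'Owner' = 1773 + 1941 + 1252 + 447 + 921 + 411 = 6745
Total weight = 1773 + 1941 + 1261 + 115 + 1252 + 447 + 1352 + 921 + 411 + 2168 + 2196 = 13837
Weighted proportion = 6745 / 13837 = 0.48746115 → 48.746115%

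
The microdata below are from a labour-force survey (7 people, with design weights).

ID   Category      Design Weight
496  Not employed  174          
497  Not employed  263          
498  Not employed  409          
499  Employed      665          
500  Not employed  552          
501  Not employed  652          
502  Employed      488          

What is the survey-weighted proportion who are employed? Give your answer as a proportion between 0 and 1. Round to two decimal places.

0.36

Sum of weights for 'Employed' = 665 + 488 = 1153
Total weight = 174 + 263 + 409 + 665 + 552 + 652 + 488 = 3203
Weighted proportion = 1153 / 3203 = 0.35997502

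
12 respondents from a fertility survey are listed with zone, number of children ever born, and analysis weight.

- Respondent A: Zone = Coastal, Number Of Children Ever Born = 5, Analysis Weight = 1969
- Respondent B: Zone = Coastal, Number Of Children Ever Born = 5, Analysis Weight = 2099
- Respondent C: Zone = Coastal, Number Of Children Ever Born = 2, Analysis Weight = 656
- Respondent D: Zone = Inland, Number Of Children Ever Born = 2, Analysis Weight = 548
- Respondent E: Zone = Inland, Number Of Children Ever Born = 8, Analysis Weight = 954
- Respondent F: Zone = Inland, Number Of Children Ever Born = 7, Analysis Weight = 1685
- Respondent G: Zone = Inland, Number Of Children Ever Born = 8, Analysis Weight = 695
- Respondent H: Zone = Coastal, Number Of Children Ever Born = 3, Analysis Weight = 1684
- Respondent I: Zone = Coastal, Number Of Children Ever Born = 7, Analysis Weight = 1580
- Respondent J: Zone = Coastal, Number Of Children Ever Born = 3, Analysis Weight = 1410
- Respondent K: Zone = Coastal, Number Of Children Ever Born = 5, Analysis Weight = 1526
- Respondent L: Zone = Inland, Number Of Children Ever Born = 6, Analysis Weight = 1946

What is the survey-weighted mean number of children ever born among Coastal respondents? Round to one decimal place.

4.5

Coastal rows: A, B, C, H, I, J, K
Weighted sum = 5×1969 + 5×2099 + 2×656 + 3×1684 + 7×1580 + 3×1410 + 5×1526
  = 9845 + 10495 + 1312 + 5052 + 11060 + 4230 + 7630 = 49624
Sum of weights = 1969 + 2099 + 656 + 1684 + 1580 + 1410 + 1526 = 10924
Weighted mean = 49624 / 10924 = 4.5426584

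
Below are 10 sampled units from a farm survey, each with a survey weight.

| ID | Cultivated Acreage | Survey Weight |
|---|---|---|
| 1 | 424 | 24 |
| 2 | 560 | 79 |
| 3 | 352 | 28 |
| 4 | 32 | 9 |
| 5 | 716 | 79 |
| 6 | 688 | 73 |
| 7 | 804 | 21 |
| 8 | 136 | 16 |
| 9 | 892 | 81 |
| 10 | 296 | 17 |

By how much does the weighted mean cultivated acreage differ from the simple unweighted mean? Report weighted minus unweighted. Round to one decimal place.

Unweighted sum = 4900
Unweighted mean = 4900 / 10 = 490
Weighted sum = 424×24 + 560×79 + 352×28 + 32×9 + 716×79 + 688×73 + 804×21 + 136×16 + 892×81 + 296×17
  = 267692
Sum of weights = 24 + 79 + 28 + 9 + 79 + 73 + 21 + 16 + 81 + 17 = 427
Weighted mean = 267692 / 427 = 626.91335
Difference (weighted minus unweighted) = 136.91335

136.9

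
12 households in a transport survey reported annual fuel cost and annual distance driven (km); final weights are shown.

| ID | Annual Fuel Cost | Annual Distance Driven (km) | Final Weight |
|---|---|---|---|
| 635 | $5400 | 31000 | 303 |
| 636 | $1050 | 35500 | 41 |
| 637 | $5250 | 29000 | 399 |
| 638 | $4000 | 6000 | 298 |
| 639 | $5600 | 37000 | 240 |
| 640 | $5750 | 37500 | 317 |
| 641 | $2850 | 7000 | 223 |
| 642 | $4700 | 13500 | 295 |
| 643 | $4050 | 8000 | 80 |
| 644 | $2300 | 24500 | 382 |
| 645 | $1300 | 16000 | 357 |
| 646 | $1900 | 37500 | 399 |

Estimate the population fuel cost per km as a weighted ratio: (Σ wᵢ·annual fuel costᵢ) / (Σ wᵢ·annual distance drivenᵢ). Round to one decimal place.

Σ wᵢ·y = 5400×303 + 1050×41 + 5250×399 + 4000×298 + 5600×240 + 5750×317 + 2850×223 + 4700×295 + 4050×80 + 2300×382 + 1300×357 + 1900×399
  = 1636200 + 43050 + 2094750 + 1192000 + 1344000 + 1822750 + 635550 + 1386500 + 324000 + 878600 + 464100 + 758100 = 12579600
Σ wᵢ·x = 31000×303 + 35500×41 + 29000×399 + 6000×298 + 37000×240 + 37500×317 + 7000×223 + 13500×295 + 8000×80 + 24500×382 + 16000×357 + 37500×399
  = 9393000 + 1455500 + 11571000 + 1788000 + 8880000 + 11887500 + 1561000 + 3982500 + 640000 + 9359000 + 5712000 + 14962500 = 81192000
Ratio = 12579600 / 81192000 = 0.15493645

0.2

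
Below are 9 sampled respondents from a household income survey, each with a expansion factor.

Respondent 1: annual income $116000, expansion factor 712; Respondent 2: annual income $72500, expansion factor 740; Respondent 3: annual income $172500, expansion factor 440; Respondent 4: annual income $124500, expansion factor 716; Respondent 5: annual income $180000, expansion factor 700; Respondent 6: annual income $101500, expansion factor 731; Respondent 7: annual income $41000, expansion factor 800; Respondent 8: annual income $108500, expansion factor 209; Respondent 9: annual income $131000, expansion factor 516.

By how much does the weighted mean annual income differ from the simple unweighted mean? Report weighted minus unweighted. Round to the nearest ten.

-4140

Unweighted sum = 116000 + 72500 + 172500 + 124500 + 180000 + 101500 + 41000 + 108500 + 131000 = 1047500
Unweighted mean = 1047500 / 9 = 116388.89
Weighted sum = 116000×712 + 72500×740 + 172500×440 + 124500×716 + 180000×700 + 101500×731 + 41000×800 + 108500×209 + 131000×516
  = 82592000 + 53650000 + 75900000 + 89142000 + 126000000 + 74196500 + 32800000 + 22676500 + 67596000 = 624553000
Sum of weights = 712 + 740 + 440 + 716 + 700 + 731 + 800 + 209 + 516 = 5564
Weighted mean = 624553000 / 5564 = 112248.92
Difference (weighted minus unweighted) = -4139.9672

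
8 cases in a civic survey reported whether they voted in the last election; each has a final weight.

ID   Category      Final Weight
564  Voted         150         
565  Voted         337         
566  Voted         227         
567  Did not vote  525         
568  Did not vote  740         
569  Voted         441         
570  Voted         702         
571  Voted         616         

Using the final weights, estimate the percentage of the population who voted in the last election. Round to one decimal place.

Sum of weights for 'Voted' = 150 + 337 + 227 + 441 + 702 + 616 = 2473
Total weight = 150 + 337 + 227 + 525 + 740 + 441 + 702 + 616 = 3738
Weighted proportion = 2473 / 3738 = 0.66158373 → 66.158373%

66.2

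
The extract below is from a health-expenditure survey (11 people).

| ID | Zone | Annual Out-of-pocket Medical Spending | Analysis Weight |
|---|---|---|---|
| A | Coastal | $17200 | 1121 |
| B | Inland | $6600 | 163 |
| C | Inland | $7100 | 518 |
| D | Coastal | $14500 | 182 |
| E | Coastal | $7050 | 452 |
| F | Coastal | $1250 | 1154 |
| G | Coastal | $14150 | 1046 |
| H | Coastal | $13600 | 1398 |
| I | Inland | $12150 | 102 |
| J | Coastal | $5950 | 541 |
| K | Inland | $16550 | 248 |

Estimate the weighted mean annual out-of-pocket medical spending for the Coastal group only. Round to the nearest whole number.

Coastal rows: A, D, E, F, G, H, J
Weighted sum = 17200×1121 + 14500×182 + 7050×452 + 1250×1154 + 14150×1046 + 13600×1398 + 5950×541
  = 63581950
Sum of weights = 1121 + 182 + 452 + 1154 + 1046 + 1398 + 541 = 5894
Weighted mean = 63581950 / 5894 = 10787.572

10788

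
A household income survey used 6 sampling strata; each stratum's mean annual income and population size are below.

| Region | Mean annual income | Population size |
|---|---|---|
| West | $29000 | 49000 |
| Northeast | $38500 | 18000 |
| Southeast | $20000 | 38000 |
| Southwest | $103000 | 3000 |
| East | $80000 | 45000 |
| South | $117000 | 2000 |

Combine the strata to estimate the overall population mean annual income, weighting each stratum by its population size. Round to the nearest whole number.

45271

Σ Nₕ·x̄ₕ = 29000×49000 + 38500×18000 + 20000×38000 + 103000×3000 + 80000×45000 + 117000×2000
  = 1421000000 + 693000000 + 760000000 + 309000000 + 3600000000 + 234000000 = 7017000000
Σ Nₕ = 49000 + 18000 + 38000 + 3000 + 45000 + 2000 = 155000
Overall mean = 7017000000 / 155000 = 45270.968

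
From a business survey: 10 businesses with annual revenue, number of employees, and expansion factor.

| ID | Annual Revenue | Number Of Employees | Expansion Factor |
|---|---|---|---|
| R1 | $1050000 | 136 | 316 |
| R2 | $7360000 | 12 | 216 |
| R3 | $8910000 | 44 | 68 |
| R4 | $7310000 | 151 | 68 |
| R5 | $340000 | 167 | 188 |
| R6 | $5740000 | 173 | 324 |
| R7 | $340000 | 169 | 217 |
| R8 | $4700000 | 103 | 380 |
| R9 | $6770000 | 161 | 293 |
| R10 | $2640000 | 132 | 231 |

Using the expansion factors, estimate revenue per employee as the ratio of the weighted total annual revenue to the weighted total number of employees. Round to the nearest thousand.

Σ wᵢ·y = 9401430000
Σ wᵢ·x = 136×316 + 12×216 + 44×68 + 151×68 + 167×188 + 173×324 + 169×217 + 103×380 + 161×293 + 132×231
  = 42976 + 2592 + 2992 + 10268 + 31396 + 56052 + 36673 + 39140 + 47173 + 30492 = 299754
Ratio = 9401430000 / 299754 = 31363.818

31000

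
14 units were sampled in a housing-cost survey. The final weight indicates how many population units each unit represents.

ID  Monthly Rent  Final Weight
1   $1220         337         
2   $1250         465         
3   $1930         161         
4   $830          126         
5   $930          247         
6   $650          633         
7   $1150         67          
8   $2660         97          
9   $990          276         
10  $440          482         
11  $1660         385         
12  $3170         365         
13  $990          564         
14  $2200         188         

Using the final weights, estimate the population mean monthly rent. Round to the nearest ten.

Weighted sum = 5637360
Sum of weights = 4393
Weighted mean = 5637360 / 4393 = 1283.2597

1280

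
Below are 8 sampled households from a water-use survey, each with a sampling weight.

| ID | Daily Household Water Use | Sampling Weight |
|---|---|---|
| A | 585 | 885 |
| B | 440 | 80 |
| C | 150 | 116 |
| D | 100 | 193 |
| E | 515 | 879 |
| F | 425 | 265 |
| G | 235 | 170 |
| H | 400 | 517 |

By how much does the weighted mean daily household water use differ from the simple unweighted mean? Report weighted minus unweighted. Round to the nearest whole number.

95

Unweighted sum = 585 + 440 + 150 + 100 + 515 + 425 + 235 + 400 = 2850
Unweighted mean = 2850 / 8 = 356.25
Weighted sum = 585×885 + 440×80 + 150×116 + 100×193 + 515×879 + 425×265 + 235×170 + 400×517
  = 1401685
Sum of weights = 885 + 80 + 116 + 193 + 879 + 265 + 170 + 517 = 3105
Weighted mean = 1401685 / 3105 = 451.42834
Difference (weighted minus unweighted) = 95.178341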